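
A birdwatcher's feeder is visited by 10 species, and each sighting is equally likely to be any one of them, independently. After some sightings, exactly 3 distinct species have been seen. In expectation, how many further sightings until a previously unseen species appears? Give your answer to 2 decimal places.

1.43

Each sighting yields a new species with probability (10-3)/10 = 7/10, so the wait is geometric with mean 10/7.
E = 10/7 = 1.429.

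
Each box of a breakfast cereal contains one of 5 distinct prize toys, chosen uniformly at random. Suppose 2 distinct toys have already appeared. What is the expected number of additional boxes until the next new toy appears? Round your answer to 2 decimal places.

1.67

Each box yields a new toy with probability (5-2)/5 = 3/5, so the wait is geometric with mean 5/3.
E = 5/3 = 1.667.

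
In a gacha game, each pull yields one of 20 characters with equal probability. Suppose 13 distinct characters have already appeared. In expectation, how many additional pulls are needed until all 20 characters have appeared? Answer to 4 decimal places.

51.8571

The wait to go from k to k+1 distinct characters is geometric with mean 20/(20-k).
Sum over k = 13,...,19: E = 20/7 + 20/6 + 20/5 + ... + 20/2 + 20/1 = 51.85714.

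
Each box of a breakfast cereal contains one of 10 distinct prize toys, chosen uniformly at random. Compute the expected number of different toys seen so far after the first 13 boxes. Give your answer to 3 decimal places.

7.458

For each toy, P(seen in 13 boxes) = 1 - (9/10)^13 = 0.7458.
By linearity of expectation, E[distinct seen] = 10·(1 - (9/10)^13) = 7.4581.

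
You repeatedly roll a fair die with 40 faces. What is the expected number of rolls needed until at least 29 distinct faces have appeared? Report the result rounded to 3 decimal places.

50.347

With k distinct faces already seen, the next new one arrives after an expected 40/(40-k) rolls.
Sum over k = 0,...,28: E = 40/40 + 40/39 + 40/38 + ... + 40/13 + 40/12 = 50.3466.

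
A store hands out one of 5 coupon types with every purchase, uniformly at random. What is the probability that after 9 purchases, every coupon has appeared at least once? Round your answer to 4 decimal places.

By inclusion–exclusion over which coupons are missing,
P(all seen) = Σ_{j=0}^{5} (-1)^j C(5,j)((5-j)/5)^9
= 1.00000 - 0.67109 + 0.10078 - 0.00262 + 0.00000 - 0.00000
= 0.42707.

0.4271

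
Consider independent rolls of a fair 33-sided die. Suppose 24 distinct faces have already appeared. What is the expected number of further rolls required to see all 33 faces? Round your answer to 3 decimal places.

From k distinct to k+1 distinct takes on average 33/(33-k) rolls.
Sum over k = 24,...,32: E = 33/9 + 33/8 + 33/7 + ... + 33/2 + 33/1 = 93.3560.

93.356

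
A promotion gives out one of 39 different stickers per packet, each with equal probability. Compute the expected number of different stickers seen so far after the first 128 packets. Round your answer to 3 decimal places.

37.597

For each sticker, P(seen in 128 packets) = 1 - (38/39)^128 = 0.9640.
By linearity of expectation, E[distinct seen] = 39·(1 - (38/39)^128) = 37.5969.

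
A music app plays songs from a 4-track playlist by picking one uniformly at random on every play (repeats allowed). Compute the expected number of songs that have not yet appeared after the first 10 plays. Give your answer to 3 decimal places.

0.225

For each song, P(unseen after 10) = (3/4)^10 = 0.0563.
By linearity of expectation, E[unseen] = 4·(3/4)^10 = 0.2253.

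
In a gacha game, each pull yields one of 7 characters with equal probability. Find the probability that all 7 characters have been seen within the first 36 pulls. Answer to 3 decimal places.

By inclusion–exclusion over which characters are missing,
P(all seen) = Σ_{j=0}^{7} (-1)^j C(7,j)((7-j)/7)^36
= 1.0000 - 0.0272 + 0.0001 - 0.0000 + 0.0000 - 0.0000 + 0.0000 - 0.0000
= 0.9729.

0.973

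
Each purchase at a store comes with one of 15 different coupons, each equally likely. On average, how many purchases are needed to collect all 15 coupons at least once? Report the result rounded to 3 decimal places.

49.773

Split into phases: going from k distinct to k+1 distinct takes on average 15/(15-k) purchases.
E[T] = 15/15 + 15/14 + 15/13 + ... + 15/2 + 15/1 = 15·H_{15}.
H_{15} = 3.3182, so E[T] = 49.7734.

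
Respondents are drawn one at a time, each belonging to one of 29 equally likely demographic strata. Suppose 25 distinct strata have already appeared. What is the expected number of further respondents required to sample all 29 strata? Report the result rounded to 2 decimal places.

With k distinct strata already seen, the next new one takes an expected 29/(29-k) respondents.
Sum over k = 25,...,28: E = 29/4 + 29/3 + 29/2 + 29/1 = 60.417.

60.42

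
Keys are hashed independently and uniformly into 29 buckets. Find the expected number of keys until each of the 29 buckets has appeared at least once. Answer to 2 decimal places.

After k distinct buckets have appeared, the next key gives a new one with probability (29-k)/29, so the expected wait for the (k+1)-th is 29/(29-k).
E[T] = 29/29 + 29/28 + 29/27 + ... + 29/2 + 29/1 = 29·H_{29}.
H_{29} = 3.962, so E[T] = 114.888.

114.89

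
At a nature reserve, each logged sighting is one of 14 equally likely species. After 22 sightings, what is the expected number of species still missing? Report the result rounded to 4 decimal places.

For each species, P(unseen after 22) = (13/14)^22 = 0.19586.
By linearity of expectation, E[unseen] = 14·(13/14)^22 = 2.74198.

2.7420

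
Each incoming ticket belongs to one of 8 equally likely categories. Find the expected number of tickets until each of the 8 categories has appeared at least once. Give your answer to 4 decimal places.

21.7429

After k distinct categories have appeared, the next ticket gives a new one with probability (8-k)/8, so the expected wait for the (k+1)-th is 8/(8-k).
E[T] = 8/8 + 8/7 + 8/6 + ... + 8/2 + 8/1 = 8·H_{8}.
H_{8} = 2.71786, so E[T] = 21.74286.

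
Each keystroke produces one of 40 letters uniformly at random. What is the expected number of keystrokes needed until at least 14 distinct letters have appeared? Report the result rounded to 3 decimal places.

With k distinct letters already seen, the next new one arrives after an expected 40/(40-k) keystrokes.
Sum over k = 0,...,13: E = 40/40 + 40/39 + 40/38 + ... + 40/28 + 40/27 = 16.9649.

16.965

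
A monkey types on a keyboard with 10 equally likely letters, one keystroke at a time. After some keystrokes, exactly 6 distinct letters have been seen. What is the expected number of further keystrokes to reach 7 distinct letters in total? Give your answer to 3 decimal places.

The wait to go from k to k+1 distinct letters is geometric with mean 10/(10-k).
Only the k = 6 term is needed: E = 10/4 = 2.5000.

2.500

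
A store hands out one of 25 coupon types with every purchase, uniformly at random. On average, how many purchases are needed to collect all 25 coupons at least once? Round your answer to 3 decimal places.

95.399

After k distinct coupons have appeared, the next purchase gives a new one with probability (25-k)/25, so the expected wait for the (k+1)-th is 25/(25-k).
E[T] = 25/25 + 25/24 + 25/23 + ... + 25/2 + 25/1 = 25·H_{25}.
H_{25} = 3.8160, so E[T] = 95.3990.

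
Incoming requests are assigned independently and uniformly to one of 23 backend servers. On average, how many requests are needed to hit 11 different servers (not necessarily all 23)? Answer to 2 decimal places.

14.51

With k distinct servers already seen, the next new one arrives after an expected 23/(23-k) requests.
Sum over k = 0,...,10: E = 23/23 + 23/22 + 23/21 + ... + 23/14 + 23/13 = 14.515.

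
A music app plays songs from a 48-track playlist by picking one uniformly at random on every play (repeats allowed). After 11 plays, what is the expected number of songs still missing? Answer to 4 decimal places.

For each song, P(unseen after 11) = (47/48)^11 = 0.79327.
By linearity of expectation, E[unseen] = 48·(47/48)^11 = 38.07712.

38.0771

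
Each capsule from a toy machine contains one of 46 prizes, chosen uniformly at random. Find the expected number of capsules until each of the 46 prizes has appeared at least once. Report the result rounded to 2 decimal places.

203.17

Split into phases: going from k distinct to k+1 distinct takes on average 46/(46-k) capsules.
E[T] = 46/46 + 46/45 + 46/44 + ... + 46/2 + 46/1 = 46·H_{46}.
H_{46} = 4.417, so E[T] = 203.168.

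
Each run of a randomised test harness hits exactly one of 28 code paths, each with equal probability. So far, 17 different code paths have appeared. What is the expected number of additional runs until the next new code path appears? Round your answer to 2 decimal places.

2.55

The number of runs until the next new code path is geometric with success probability 11/28, so its mean is 28/11.
E = 28/11 = 2.545.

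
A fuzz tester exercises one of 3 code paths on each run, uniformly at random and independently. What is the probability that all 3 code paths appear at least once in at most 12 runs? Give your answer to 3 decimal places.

0.977

Let A_i be the event that code path i is missing after 12 runs. By inclusion–exclusion on the A_i,
P(all seen) = Σ_{j=0}^{3} (-1)^j C(3,j)((3-j)/3)^12
= 1.0000 - 0.0231 + 0.0000 - 0.0000
= 0.9769.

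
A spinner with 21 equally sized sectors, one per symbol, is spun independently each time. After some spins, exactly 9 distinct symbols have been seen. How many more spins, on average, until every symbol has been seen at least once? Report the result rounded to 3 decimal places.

65.167

With k distinct symbols already seen, the next new one takes an expected 21/(21-k) spins.
Sum over k = 9,...,20: E = 21/12 + 21/11 + 21/10 + ... + 21/2 + 21/1 = 65.1674.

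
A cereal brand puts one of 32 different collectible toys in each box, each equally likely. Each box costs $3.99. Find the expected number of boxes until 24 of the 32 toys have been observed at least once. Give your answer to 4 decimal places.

Going from k to k+1 distinct takes a geometric number of boxes with mean 32/(32-k).
Sum over k = 0,...,23: E = 32/32 + 32/31 + 32/30 + ... + 32/10 + 32/9 = 42.90042.

42.9004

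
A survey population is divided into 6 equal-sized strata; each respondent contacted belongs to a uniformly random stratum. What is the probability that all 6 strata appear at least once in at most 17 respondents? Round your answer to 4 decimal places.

By inclusion–exclusion over which strata are missing,
P(all seen) = Σ_{j=0}^{6} (-1)^j C(6,j)((6-j)/6)^17
= 1.00000 - 0.27044 + 0.01522 - 0.00015 + 0.00000 - 0.00000 + 0.00000
= 0.74463.

0.7446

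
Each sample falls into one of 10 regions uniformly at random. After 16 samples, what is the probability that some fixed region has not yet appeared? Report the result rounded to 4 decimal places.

0.1853

Each sample misses the fixed region with probability (10-1)/10 = 9/10, independently.
P(still missing after 16) = (9/10)^16 = 0.18530.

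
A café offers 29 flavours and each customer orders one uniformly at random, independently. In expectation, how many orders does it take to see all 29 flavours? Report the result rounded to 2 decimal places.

114.89

Split into phases: going from k distinct to k+1 distinct takes on average 29/(29-k) orders.
E[T] = 29/29 + 29/28 + 29/27 + ... + 29/2 + 29/1 = 29·H_{29}.
H_{29} = 3.962, so E[T] = 114.888.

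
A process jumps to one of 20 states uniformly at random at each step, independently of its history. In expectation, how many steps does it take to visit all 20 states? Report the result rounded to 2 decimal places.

The wait to go from k to k+1 distinct states is geometric with mean 20/(20-k).
E[T] = 20/20 + 20/19 + 20/18 + ... + 20/2 + 20/1 = 20·H_{20}.
H_{20} = 3.598, so E[T] = 71.955.

71.95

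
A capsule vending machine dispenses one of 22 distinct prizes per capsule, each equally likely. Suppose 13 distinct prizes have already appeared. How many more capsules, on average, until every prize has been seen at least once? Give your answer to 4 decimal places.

From k distinct to k+1 distinct takes on average 22/(22-k) capsules.
Sum over k = 13,...,21: E = 22/9 + 22/8 + 22/7 + ... + 22/2 + 22/1 = 62.23730.

62.2373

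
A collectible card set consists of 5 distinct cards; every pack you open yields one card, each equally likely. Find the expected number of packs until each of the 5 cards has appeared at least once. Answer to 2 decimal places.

11.42

After k distinct cards have appeared, the next pack gives a new one with probability (5-k)/5, so the expected wait for the (k+1)-th is 5/(5-k).
E[T] = 5/5 + 5/4 + 5/3 + 5/2 + 5/1 = 5·H_{5}.
H_{5} = 2.283, so E[T] = 11.417.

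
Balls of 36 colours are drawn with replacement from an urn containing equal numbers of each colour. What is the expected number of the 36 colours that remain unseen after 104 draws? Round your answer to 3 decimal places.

For each colour, P(unseen after 104) = (35/36)^104 = 0.0534.
By linearity of expectation, E[unseen] = 36·(35/36)^104 = 1.9227.

1.923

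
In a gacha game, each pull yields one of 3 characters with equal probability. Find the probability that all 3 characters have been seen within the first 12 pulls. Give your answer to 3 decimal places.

By inclusion–exclusion over which characters are missing,
P(all seen) = Σ_{j=0}^{3} (-1)^j C(3,j)((3-j)/3)^12
= 1.0000 - 0.0231 + 0.0000 - 0.0000
= 0.9769.

0.977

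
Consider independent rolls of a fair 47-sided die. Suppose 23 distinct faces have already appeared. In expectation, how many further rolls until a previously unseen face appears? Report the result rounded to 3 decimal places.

Each roll yields a new face with probability (47-23)/47 = 24/47, so the wait is geometric with mean 47/24.
E = 47/24 = 1.9583.

1.958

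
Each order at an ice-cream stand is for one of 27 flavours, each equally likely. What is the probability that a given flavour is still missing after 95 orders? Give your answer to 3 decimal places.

On each order the fixed flavour fails to appear with probability 26/27.
P(still missing after 95) = (26/27)^95 = 0.0277.

0.028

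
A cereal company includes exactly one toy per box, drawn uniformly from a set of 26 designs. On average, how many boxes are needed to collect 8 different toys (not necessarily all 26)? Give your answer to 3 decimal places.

With k distinct toys already seen, the next new one arrives after an expected 26/(26-k) boxes.
Sum over k = 0,...,7: E = 26/26 + 26/25 + 26/24 + ... + 26/20 + 26/19 = 9.3421.

9.342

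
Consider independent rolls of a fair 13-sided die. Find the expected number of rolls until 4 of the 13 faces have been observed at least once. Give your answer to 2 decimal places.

Going from k to k+1 distinct takes a geometric number of rolls with mean 13/(13-k).
Sum over k = 0,...,3: E = 13/13 + 13/12 + 13/11 + 13/10 = 4.565.

4.57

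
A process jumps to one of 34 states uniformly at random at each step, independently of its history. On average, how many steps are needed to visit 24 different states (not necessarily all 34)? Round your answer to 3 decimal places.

With k distinct states already seen, the next new one arrives after an expected 34/(34-k) steps.
Sum over k = 0,...,23: E = 34/34 + 34/33 + 34/32 + ... + 34/12 + 34/11 = 40.4342.

40.434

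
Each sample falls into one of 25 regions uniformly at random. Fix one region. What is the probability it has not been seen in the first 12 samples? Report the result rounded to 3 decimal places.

Each sample misses the fixed region with probability (25-1)/25 = 24/25, independently.
P(still missing after 12) = (24/25)^12 = 0.6127.

0.613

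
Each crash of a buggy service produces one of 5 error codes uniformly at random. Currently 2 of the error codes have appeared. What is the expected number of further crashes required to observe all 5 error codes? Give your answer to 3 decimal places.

From k distinct to k+1 distinct takes on average 5/(5-k) crashes.
Sum over k = 2,...,4: E = 5/3 + 5/2 + 5/1 = 9.1667.

9.167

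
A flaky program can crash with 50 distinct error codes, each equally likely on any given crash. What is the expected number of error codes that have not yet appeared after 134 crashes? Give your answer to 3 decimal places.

3.336

For each error code, P(unseen after 134) = (49/50)^134 = 0.0667.
By linearity of expectation, E[unseen] = 50·(49/50)^134 = 3.3363.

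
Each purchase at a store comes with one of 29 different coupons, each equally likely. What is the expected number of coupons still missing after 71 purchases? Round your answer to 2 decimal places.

For each coupon, P(unseen after 71) = (28/29)^71 = 0.083.
By linearity of expectation, E[unseen] = 29·(28/29)^71 = 2.401.

2.40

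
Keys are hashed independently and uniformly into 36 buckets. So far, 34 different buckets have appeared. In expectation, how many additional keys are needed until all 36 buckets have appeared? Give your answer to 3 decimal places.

54.000

The wait to go from k to k+1 distinct buckets is geometric with mean 36/(36-k).
Sum over k = 34,...,35: E = 36/2 + 36/1 = 54.0000.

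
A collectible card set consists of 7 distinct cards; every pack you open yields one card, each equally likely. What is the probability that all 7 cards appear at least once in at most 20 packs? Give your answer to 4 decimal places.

By inclusion–exclusion over which cards are missing,
P(all seen) = Σ_{j=0}^{7} (-1)^j C(7,j)((7-j)/7)^20
= 1.00000 - 0.32075 + 0.02510 - 0.00048 + 0.00000 - 0.00000 + 0.00000 - 0.00000
= 0.70387.

0.7039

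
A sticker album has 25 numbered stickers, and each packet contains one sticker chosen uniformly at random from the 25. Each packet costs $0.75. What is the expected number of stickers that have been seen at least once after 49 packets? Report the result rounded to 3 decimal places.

For each sticker, P(seen in 49 packets) = 1 - (24/25)^49 = 0.8647.
By linearity of expectation, E[distinct seen] = 25·(1 - (24/25)^49) = 21.6176.

21.618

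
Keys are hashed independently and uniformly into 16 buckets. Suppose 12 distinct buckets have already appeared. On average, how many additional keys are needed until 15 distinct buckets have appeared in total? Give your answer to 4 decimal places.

17.3333

From k distinct to k+1 distinct takes on average 16/(16-k) keys.
Sum over k = 12,...,14: E = 16/4 + 16/3 + 16/2 = 17.33333.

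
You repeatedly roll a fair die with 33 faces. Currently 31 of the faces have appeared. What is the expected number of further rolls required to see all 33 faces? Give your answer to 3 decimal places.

49.500

The wait to go from k to k+1 distinct faces is geometric with mean 33/(33-k).
Sum over k = 31,...,32: E = 33/2 + 33/1 = 49.5000.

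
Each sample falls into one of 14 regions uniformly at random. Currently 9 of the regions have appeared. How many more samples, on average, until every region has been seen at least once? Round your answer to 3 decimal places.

31.967

With k distinct regions already seen, the next new one takes an expected 14/(14-k) samples.
Sum over k = 9,...,13: E = 14/5 + 14/4 + 14/3 + 14/2 + 14/1 = 31.9667.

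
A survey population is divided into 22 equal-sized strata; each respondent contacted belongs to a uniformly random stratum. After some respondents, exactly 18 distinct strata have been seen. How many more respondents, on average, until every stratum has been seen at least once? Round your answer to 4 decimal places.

With k distinct strata already seen, the next new one takes an expected 22/(22-k) respondents.
Sum over k = 18,...,21: E = 22/4 + 22/3 + 22/2 + 22/1 = 45.83333.

45.8333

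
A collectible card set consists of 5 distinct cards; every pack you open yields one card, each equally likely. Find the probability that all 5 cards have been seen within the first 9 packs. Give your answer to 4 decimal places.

0.4271

Let A_i be the event that card i is missing after 9 packs. By inclusion–exclusion on the A_i,
P(all seen) = Σ_{j=0}^{5} (-1)^j C(5,j)((5-j)/5)^9
= 1.00000 - 0.67109 + 0.10078 - 0.00262 + 0.00000 - 0.00000
= 0.42707.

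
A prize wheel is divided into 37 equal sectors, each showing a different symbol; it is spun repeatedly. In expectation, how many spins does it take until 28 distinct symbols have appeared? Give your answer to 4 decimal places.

50.7869

Going from k to k+1 distinct takes a geometric number of spins with mean 37/(37-k).
Sum over k = 0,...,27: E = 37/37 + 37/36 + 37/35 + ... + 37/11 + 37/10 = 50.78686.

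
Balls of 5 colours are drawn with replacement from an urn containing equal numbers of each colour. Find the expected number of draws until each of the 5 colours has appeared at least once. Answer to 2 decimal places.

The wait to go from k to k+1 distinct colours is geometric with mean 5/(5-k).
E[T] = 5/5 + 5/4 + 5/3 + 5/2 + 5/1 = 5·H_{5}.
H_{5} = 2.283, so E[T] = 11.417.

11.42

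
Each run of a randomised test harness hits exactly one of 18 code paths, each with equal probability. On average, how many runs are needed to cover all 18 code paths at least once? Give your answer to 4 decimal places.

The wait to go from k to k+1 distinct code paths is geometric with mean 18/(18-k).
E[T] = 18/18 + 18/17 + 18/16 + ... + 18/2 + 18/1 = 18·H_{18}.
H_{18} = 3.49511, so E[T] = 62.91195.

62.9119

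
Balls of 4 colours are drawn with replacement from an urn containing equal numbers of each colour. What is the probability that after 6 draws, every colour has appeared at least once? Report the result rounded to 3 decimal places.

Let A_i be the event that colour i is missing after 6 draws. By inclusion–exclusion on the A_i,
P(all seen) = Σ_{j=0}^{4} (-1)^j C(4,j)((4-j)/4)^6
= 1.0000 - 0.7119 + 0.0938 - 0.0010 + 0.0000
= 0.3809.

0.381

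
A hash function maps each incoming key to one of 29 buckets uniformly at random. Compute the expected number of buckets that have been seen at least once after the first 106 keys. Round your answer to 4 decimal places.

For each bucket, P(seen in 106 keys) = 1 - (28/29)^106 = 0.97576.
By linearity of expectation, E[distinct seen] = 29·(1 - (28/29)^106) = 28.29699.

28.2970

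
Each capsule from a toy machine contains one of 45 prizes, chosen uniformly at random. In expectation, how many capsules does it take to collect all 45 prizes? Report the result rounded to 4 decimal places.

Split into phases: going from k distinct to k+1 distinct takes on average 45/(45-k) capsules.
E[T] = 45/45 + 45/44 + 45/43 + ... + 45/2 + 45/1 = 45·H_{45}.
H_{45} = 4.39495, so E[T] = 197.77267.

197.7727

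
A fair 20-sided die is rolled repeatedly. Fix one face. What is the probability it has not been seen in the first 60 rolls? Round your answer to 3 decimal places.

0.046

Each roll misses the fixed face with probability (20-1)/20 = 19/20, independently.
P(still missing after 60) = (19/20)^60 = 0.0461.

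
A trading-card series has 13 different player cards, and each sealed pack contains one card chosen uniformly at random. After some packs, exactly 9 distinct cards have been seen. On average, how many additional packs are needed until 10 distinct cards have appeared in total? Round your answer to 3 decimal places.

3.250

The wait to go from k to k+1 distinct cards is geometric with mean 13/(13-k).
Only the k = 9 term is needed: E = 13/4 = 3.2500.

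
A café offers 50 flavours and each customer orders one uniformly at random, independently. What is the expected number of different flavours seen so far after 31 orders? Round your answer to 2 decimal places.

For each flavour, P(seen in 31 orders) = 1 - (49/50)^31 = 0.465.
By linearity of expectation, E[distinct seen] = 50·(1 - (49/50)^31) = 23.271.

23.27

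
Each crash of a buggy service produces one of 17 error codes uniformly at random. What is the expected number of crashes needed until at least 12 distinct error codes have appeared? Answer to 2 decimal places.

19.66

With k distinct error codes already seen, the next new one arrives after an expected 17/(17-k) crashes.
Sum over k = 0,...,11: E = 17/17 + 17/16 + 17/15 + ... + 17/7 + 17/6 = 19.656.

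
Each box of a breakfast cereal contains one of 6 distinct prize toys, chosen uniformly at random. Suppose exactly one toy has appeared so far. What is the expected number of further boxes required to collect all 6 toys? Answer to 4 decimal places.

13.7000

The wait to go from k to k+1 distinct toys is geometric with mean 6/(6-k).
Sum over k = 1,...,5: E = 6/5 + 6/4 + 6/3 + 6/2 + 6/1 = 13.70000.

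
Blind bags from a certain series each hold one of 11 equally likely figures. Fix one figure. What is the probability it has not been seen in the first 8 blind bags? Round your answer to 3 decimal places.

0.467

Each blind bag misses the fixed figure with probability (11-1)/11 = 10/11, independently.
P(still missing after 8) = (10/11)^8 = 0.4665.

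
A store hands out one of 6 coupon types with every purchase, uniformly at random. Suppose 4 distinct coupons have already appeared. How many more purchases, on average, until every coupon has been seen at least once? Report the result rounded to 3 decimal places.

9.000

The wait to go from k to k+1 distinct coupons is geometric with mean 6/(6-k).
Sum over k = 4,...,5: E = 6/2 + 6/1 = 9.0000.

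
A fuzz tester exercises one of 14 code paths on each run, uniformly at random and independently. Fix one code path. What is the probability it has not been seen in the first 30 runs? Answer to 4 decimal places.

0.1083

On each run the fixed code path fails to appear with probability 13/14.
P(still missing after 30) = (13/14)^30 = 0.10826.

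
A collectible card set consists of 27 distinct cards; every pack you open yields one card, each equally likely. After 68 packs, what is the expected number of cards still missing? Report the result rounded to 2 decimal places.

2.07

For each card, P(unseen after 68) = (26/27)^68 = 0.077.
By linearity of expectation, E[unseen] = 27·(26/27)^68 = 2.074.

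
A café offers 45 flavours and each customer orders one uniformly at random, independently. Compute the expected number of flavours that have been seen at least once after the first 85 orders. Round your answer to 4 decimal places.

For each flavour, P(seen in 85 orders) = 1 - (44/45)^85 = 0.85195.
By linearity of expectation, E[distinct seen] = 45·(1 - (44/45)^85) = 38.33767.

38.3377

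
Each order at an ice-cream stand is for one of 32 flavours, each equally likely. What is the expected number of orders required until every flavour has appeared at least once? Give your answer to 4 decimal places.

129.8718

After k distinct flavours have appeared, the next order gives a new one with probability (32-k)/32, so the expected wait for the (k+1)-th is 32/(32-k).
E[T] = 32/32 + 32/31 + 32/30 + ... + 32/2 + 32/1 = 32·H_{32}.
H_{32} = 4.05850, so E[T] = 129.87185.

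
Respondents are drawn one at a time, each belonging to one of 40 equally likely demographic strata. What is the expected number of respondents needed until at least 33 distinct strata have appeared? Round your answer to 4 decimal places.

With k distinct strata already seen, the next new one arrives after an expected 40/(40-k) respondents.
Sum over k = 0,...,32: E = 40/40 + 40/39 + 40/38 + ... + 40/9 + 40/8 = 67.42744.

67.4274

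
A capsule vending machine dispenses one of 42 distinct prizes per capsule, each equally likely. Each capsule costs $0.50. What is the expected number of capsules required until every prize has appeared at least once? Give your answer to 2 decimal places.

Split into phases: going from k distinct to k+1 distinct takes on average 42/(42-k) capsules.
E[T] = 42/42 + 42/41 + 42/40 + ... + 42/2 + 42/1 = 42·H_{42}.
H_{42} = 4.327, so E[T] = 181.723.

181.72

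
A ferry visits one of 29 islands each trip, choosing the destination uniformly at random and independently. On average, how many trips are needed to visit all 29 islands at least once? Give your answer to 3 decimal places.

Split into phases: going from k distinct to k+1 distinct takes on average 29/(29-k) trips.
E[T] = 29/29 + 29/28 + 29/27 + ... + 29/2 + 29/1 = 29·H_{29}.
H_{29} = 3.9617, so E[T] = 114.8880.

114.888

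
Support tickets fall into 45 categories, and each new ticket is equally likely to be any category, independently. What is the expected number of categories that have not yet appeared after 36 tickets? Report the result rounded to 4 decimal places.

For each category, P(unseen after 36) = (44/45)^36 = 0.44529.
By linearity of expectation, E[unseen] = 45·(44/45)^36 = 20.03818.

20.0382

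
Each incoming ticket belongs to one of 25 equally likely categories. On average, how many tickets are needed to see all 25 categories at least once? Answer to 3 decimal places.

Split into phases: going from k distinct to k+1 distinct takes on average 25/(25-k) tickets.
E[T] = 25/25 + 25/24 + 25/23 + ... + 25/2 + 25/1 = 25·H_{25}.
H_{25} = 3.8160, so E[T] = 95.3990.

95.399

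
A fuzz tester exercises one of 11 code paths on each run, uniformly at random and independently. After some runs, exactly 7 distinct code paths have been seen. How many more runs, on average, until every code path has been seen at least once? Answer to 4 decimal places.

With k distinct code paths already seen, the next new one takes an expected 11/(11-k) runs.
Sum over k = 7,...,10: E = 11/4 + 11/3 + 11/2 + 11/1 = 22.91667.

22.9167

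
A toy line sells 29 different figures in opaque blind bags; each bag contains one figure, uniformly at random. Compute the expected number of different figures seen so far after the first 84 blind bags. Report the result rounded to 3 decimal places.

For each figure, P(seen in 84 blind bags) = 1 - (28/29)^84 = 0.9475.
By linearity of expectation, E[distinct seen] = 29·(1 - (28/29)^84) = 27.4786.

27.479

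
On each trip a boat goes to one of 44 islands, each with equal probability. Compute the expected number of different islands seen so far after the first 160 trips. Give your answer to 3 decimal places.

For each island, P(seen in 160 trips) = 1 - (43/44)^160 = 0.9747.
By linearity of expectation, E[distinct seen] = 44·(1 - (43/44)^160) = 42.8883.

42.888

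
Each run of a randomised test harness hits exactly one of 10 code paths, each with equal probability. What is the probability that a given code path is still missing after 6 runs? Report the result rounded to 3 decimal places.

0.531

Each run misses the fixed code path with probability (10-1)/10 = 9/10, independently.
P(still missing after 6) = (9/10)^6 = 0.5314.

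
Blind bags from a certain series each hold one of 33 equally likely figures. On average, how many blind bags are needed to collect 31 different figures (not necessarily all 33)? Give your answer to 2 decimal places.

85.43

Going from k to k+1 distinct takes a geometric number of blind bags with mean 33/(33-k).
Sum over k = 0,...,30: E = 33/33 + 33/32 + 33/31 + ... + 33/4 + 33/3 = 85.430.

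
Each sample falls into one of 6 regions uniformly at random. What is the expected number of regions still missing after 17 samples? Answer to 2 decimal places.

For each region, P(unseen after 17) = (5/6)^17 = 0.045.
By linearity of expectation, E[unseen] = 6·(5/6)^17 = 0.270.

0.27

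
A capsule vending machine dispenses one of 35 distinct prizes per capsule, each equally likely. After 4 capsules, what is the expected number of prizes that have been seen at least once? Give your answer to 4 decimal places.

3.8318

For each prize, P(seen in 4 capsules) = 1 - (34/35)^4 = 0.10948.
By linearity of expectation, E[distinct seen] = 35·(1 - (34/35)^4) = 3.83181.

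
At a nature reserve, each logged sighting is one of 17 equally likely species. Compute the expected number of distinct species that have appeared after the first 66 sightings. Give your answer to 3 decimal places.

For each species, P(seen in 66 sightings) = 1 - (16/17)^66 = 0.9817.
By linearity of expectation, E[distinct seen] = 17·(1 - (16/17)^66) = 16.6890.

16.689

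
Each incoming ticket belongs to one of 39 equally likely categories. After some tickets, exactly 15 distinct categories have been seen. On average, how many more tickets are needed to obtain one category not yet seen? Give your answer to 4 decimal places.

The number of tickets until the next new category is geometric with success probability 24/39, so its mean is 39/24.
E = 39/24 = 1.62500.

1.6250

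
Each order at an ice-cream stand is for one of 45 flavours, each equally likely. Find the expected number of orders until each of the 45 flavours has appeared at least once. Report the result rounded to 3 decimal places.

197.773

The wait to go from k to k+1 distinct flavours is geometric with mean 45/(45-k).
E[T] = 45/45 + 45/44 + 45/43 + ... + 45/2 + 45/1 = 45·H_{45}.
H_{45} = 4.3949, so E[T] = 197.7727.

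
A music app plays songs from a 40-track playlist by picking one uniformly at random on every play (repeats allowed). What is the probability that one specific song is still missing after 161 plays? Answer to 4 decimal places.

0.0170

Each play misses the fixed song with probability (40-1)/40 = 39/40, independently.
P(still missing after 161) = (39/40)^161 = 0.01697.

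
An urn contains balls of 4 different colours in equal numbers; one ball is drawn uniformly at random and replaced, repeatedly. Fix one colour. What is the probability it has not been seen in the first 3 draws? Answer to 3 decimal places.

Each draw misses the fixed colour with probability (4-1)/4 = 3/4, independently.
P(still missing after 3) = (3/4)^3 = 0.4219.

0.422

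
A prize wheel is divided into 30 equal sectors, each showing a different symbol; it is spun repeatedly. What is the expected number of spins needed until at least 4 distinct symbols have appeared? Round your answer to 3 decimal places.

With k distinct symbols already seen, the next new one arrives after an expected 30/(30-k) spins.
Sum over k = 0,...,3: E = 30/30 + 30/29 + 30/28 + 30/27 = 4.2170.

4.217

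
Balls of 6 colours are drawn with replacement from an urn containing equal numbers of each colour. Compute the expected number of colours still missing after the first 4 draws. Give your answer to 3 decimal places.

For each colour, P(unseen after 4) = (5/6)^4 = 0.4823.
By linearity of expectation, E[unseen] = 6·(5/6)^4 = 2.8935.

2.894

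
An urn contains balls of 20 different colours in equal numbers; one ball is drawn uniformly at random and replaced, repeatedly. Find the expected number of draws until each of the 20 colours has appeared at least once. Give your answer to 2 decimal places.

71.95

After k distinct colours have appeared, the next draw gives a new one with probability (20-k)/20, so the expected wait for the (k+1)-th is 20/(20-k).
E[T] = 20/20 + 20/19 + 20/18 + ... + 20/2 + 20/1 = 20·H_{20}.
H_{20} = 3.598, so E[T] = 71.955.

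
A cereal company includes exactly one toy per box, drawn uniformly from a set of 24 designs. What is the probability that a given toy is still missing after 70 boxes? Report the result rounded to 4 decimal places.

0.0508

Each box misses the fixed toy with probability (24-1)/24 = 23/24, independently.
P(still missing after 70) = (23/24)^70 = 0.05083.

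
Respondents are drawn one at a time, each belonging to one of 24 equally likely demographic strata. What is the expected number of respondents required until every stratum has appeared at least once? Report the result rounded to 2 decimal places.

Split into phases: going from k distinct to k+1 distinct takes on average 24/(24-k) respondents.
E[T] = 24/24 + 24/23 + 24/22 + ... + 24/2 + 24/1 = 24·H_{24}.
H_{24} = 3.776, so E[T] = 90.623.

90.62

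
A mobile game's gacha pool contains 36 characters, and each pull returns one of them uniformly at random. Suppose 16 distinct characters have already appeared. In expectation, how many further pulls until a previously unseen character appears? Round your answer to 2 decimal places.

1.80

Each pull yields a new character with probability (36-16)/36 = 20/36, so the wait is geometric with mean 36/20.
E = 36/20 = 1.800.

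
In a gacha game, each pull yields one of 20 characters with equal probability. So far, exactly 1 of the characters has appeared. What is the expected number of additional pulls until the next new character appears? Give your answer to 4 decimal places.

1.0526

Each pull yields a new character with probability (20-1)/20 = 19/20, so the wait is geometric with mean 20/19.
E = 20/19 = 1.05263.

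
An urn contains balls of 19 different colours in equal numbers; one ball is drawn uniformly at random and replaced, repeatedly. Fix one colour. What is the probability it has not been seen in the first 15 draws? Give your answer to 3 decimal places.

On each draw the fixed colour fails to appear with probability 18/19.
P(still missing after 15) = (18/19)^15 = 0.4444.

0.444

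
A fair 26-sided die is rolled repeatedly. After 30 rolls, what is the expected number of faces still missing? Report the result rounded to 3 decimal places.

8.016

For each face, P(unseen after 30) = (25/26)^30 = 0.3083.
By linearity of expectation, E[unseen] = 26·(25/26)^30 = 8.0163.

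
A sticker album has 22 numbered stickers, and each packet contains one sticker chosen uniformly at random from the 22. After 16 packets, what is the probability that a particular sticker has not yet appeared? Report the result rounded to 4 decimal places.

0.4751

Each packet misses the fixed sticker with probability (22-1)/22 = 21/22, independently.
P(still missing after 16) = (21/22)^16 = 0.47506.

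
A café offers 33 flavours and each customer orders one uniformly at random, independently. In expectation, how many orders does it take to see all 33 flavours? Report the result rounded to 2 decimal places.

The wait to go from k to k+1 distinct flavours is geometric with mean 33/(33-k).
E[T] = 33/33 + 33/32 + 33/31 + ... + 33/2 + 33/1 = 33·H_{33}.
H_{33} = 4.089, so E[T] = 134.930.

134.93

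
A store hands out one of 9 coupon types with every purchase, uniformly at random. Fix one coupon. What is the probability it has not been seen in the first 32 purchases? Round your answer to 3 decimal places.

0.023

On each purchase the fixed coupon fails to appear with probability 8/9.
P(still missing after 32) = (8/9)^32 = 0.0231.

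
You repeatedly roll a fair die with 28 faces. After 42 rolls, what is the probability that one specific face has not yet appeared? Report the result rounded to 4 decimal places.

0.2171

On each roll the fixed face fails to appear with probability 27/28.
P(still missing after 42) = (27/28)^42 = 0.21709.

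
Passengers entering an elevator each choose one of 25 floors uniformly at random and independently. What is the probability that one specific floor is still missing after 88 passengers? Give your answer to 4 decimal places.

On each passenger the fixed floor fails to appear with probability 24/25.
P(still missing after 88) = (24/25)^88 = 0.02753.

0.0275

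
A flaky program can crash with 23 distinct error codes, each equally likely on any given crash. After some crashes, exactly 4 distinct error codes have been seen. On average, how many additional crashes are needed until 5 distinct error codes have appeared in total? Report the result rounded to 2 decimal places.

1.21

From k distinct to k+1 distinct takes on average 23/(23-k) crashes.
Only the k = 4 term is needed: E = 23/19 = 1.211.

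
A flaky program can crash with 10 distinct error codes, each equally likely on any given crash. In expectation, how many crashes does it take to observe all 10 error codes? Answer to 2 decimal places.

29.29

The wait to go from k to k+1 distinct error codes is geometric with mean 10/(10-k).
E[T] = 10/10 + 10/9 + 10/8 + ... + 10/2 + 10/1 = 10·H_{10}.
H_{10} = 2.929, so E[T] = 29.290.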